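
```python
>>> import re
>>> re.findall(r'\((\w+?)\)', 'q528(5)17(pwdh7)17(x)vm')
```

['5', 'pwdh7', 'x']

Walking the string: at [4:7] match '(5)', group 1 = '5'; at [9:16] match '(pwdh7)', group 1 = 'pwdh7'; at [18:21] match '(x)', group 1 = 'x'.
With a single group, `findall` returns only what that group captured — 3 items.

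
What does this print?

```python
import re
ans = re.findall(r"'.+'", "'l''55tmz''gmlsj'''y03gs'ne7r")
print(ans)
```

Since nothing is captured, `findall` lists the 1 matched substring directly.

["'l''55tmz''gmlsj'''y03gs'"]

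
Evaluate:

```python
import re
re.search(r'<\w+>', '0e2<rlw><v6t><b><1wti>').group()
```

'<rlw>'

`re.search` scans for the first position where the pattern succeeds.
The match spans [3:8] → '<rlw>'.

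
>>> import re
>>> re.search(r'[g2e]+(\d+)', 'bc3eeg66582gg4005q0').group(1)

'66582'

Pattern: one or more of one of [g2e]; then one or more of a digit (captured).
Unlike `match`, `search` isn't anchored — it looks for the pattern anywhere in the string.
The match spans [3:11] → 'eeg66582'.
Captured: group 1 = '66582'.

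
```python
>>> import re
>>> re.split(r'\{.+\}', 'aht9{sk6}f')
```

['aht9', 'f']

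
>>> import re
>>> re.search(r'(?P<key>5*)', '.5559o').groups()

('',)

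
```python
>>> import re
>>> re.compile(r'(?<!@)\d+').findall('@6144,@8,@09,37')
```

`(?!…)`/`(?<!…)` only lets a position through if the neighbouring text does NOT match; no characters are consumed.
Scanning left to right: at [2:5] → '144'; at [11:12] → '9'; at [13:15] → '37'.
`findall` yields the raw match text (3 of them) because the pattern has no groups.

['144', '9', '37']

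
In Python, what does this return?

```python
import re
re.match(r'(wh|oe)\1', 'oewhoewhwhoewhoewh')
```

None

`match` is anchored at position 0; if the pattern doesn't fit there, it returns None.
Here the pattern fails at index 0, so the call returns None.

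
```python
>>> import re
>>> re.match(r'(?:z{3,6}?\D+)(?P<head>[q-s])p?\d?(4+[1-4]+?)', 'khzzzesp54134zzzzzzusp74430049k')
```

None

With `match`, the pattern is implicitly anchored at the beginning.
Here position 0 doesn't satisfy it, so the call returns None.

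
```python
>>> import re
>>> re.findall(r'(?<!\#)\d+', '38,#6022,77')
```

Because the assertion is negative and zero-width, positions next to the forbidden text are skipped.
Scanning left to right: at [0:2] → '38'; at [5:8] → '022'; at [9:11] → '77'.
`findall` yields the raw match text (3 of them) because the pattern has no groups.

['38', '022', '77']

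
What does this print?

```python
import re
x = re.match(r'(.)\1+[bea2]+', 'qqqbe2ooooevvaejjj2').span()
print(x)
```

`\1` is not a pattern — it's the concrete string captured by group 1, re-applied verbatim.
`re.match` only tries the pattern at the start of the string.
The match spans [0:6] → 'qqqbe2'.
Captured: group 1 = 'q'.

(0, 6)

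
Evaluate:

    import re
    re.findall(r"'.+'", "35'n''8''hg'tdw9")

["'n''8''hg'"]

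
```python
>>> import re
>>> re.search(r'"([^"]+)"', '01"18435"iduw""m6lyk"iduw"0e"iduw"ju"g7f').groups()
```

('18435',)

Unlike `match`, `search` isn't anchored — it looks for the pattern anywhere in the string.
The match spans [2:9] → '"18435"'.
Captured: group 1 = '18435'.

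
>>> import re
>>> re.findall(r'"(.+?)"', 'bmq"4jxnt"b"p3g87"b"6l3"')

['4jxnt', 'p3g87', '6l3']

Lazy quantifiers expand one character at a time until the remainder of the pattern can match.
Scanning left to right: at [3:10] match '"4jxnt"', group 1 = '4jxnt'; at [11:18] match '"p3g87"', group 1 = 'p3g87'; at [19:24] match '"6l3"', group 1 = '6l3'.
Because there's exactly one group, `findall` drops the full match and keeps group 1 from each hit.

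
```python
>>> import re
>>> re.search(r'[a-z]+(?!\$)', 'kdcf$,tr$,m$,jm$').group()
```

'kdc'

`(?!…)`/`(?<!…)` only lets a position through if the neighbouring text does NOT match; no characters are consumed.
The match spans [0:3] → 'kdc'.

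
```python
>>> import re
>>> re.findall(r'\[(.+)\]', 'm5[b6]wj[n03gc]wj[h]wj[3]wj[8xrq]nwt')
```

['b6]wj[n03gc]wj[h]wj[3]wj[8xrq']

Scanning left to right: at [2:33] match '[b6]wj[n03gc]wj[h]wj[3]wj[8xrq]', group 1 = 'b6]wj[n03gc]wj[h]wj[3]wj[8xrq'.
Because there's exactly one group, `findall` drops the full match and keeps group 1 from the one hit.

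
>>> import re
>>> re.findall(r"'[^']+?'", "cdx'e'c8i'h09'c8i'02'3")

["'e'", "'h09'", "'02'"]

`findall` yields the raw match text (3 of them) because the pattern has no groups.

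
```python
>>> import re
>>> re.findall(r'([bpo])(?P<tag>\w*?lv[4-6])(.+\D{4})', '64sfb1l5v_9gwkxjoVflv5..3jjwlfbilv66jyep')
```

The pattern matches one of [bpo] (captured); then zero or more of a word character (lazy), then the literal 'lv', then a character in [4-6] (captured as 'tag'); then one or more of any character, then exactly 4 of a non-digit (captured).
Walking the string: at [4:40] match 'b1l5v_9gwkxjoVflv5..3jjwlfbilv66jyep', groups = ('b', '1l5v_9gwkxjoVflv5', '..3jjwlfbilv66jyep').
`findall` packs the 3 group values into a tuple for every match.

[('b', '1l5v_9gwkxjoVflv5', '..3jjwlfbilv66jyep')]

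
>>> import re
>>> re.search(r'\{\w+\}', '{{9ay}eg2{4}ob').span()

(1, 6)

The match spans [1:6] → '{9ay}'.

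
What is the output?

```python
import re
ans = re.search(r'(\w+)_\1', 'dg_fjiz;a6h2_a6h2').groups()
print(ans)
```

('a6h2',)

A backreference is literal: `\1` must see the identical characters the first group matched.
Unlike `match`, `search` isn't anchored — it looks for the pattern anywhere in the string.
The match spans [8:17] → 'a6h2_a6h2'.
Captured: group 1 = 'a6h2'.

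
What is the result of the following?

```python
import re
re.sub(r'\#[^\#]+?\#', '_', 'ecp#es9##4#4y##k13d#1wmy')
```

Every occurrence is swapped for '_'.

'ecp__4y#_1wmy'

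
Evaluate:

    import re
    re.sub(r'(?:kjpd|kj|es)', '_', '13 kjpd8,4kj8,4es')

'13 _8,4_8,4_'

Alternation isn't longest-match — the leftmost alternative that fits at this position is chosen.
Matches: at [3:7] → 'kjpd'; at [10:12] → 'kj'; at [15:17] → 'es'.
Each match is replaced by '_'.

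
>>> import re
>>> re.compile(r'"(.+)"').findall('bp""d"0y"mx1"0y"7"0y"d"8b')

Matches: at [2:23] match '""d"0y"mx1"0y"7"0y"d"', group 1 = '"d"0y"mx1"0y"7"0y"d'.
One capturing group, so `findall` returns just the captured substring from the one match — 1 in all.

['"d"0y"mx1"0y"7"0y"d']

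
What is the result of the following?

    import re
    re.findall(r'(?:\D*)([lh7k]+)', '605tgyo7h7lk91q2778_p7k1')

['7h7lk', '77', '7k']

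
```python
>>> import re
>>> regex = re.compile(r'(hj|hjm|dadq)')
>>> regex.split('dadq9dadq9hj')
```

Matches to split on: at [0:4] → 'dadq'; at [5:9] → 'dadq'; at [10:12] → 'hj'.
The group in the pattern means `split` returns the separators' captures alongside the pieces.

['', 'dadq', '9', 'dadq', '9', 'hj', '']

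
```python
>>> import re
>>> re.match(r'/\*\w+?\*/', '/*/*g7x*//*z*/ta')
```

None

`re.match` won't scan ahead — the pattern has to work from the very first character.
Here position 0 doesn't satisfy it, so the call returns None.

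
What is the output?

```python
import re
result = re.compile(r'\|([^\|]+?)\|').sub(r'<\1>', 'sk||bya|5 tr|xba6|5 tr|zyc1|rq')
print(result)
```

sk|<bya>5 tr<xba6>5 tr<zyc1>rq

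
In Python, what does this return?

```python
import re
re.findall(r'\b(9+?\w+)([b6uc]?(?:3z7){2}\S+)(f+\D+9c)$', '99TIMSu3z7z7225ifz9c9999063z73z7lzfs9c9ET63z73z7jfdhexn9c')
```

The pattern matches a word boundary (`\b`, zero-width); then one or more of a literal '9' (lazy), then one or more of a word character (captured); then optionally one of [b6uc], then the literal '3z7' repeated 2 times, then one or more of a non-whitespace character (captured); then one or more of a literal 'f', then one or more of a non-digit, then the literal '9c' (captured); then anchored at the end.
Walking the string: at [0:57] match '99TIMSu3z7z7225ifz9c9999063z73z7lzfs9c9ET63z73z7jfdhexn9c', groups = ('99TIMSu3z7z7225ifz9c9999063z73z7lzfs9c9ET6', '3z73z7j', 'fdhexn9c').
`findall` packs the 3 group values into a tuple for every match.

[('99TIMSu3z7z7225ifz9c9999063z73z7lzfs9c9ET6', '3z73z7j', 'fdhexn9c')]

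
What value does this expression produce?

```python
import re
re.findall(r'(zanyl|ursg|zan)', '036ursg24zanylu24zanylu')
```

`|` is ordered: at each position the engine commits to the first alternative that works.
One capturing group, so `findall` returns just the captured substring from each match — 3 in all.

['ursg', 'zanyl', 'zanyl']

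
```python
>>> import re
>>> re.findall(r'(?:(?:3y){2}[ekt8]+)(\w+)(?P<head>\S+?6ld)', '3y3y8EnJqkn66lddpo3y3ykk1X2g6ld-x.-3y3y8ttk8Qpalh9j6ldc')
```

Pattern: the literal '3y' repeated 2 times, then one or more of one of [ekt8] (non-capturing group); then one or more of a word character (captured); then one or more of a non-whitespace character (lazy), then the literal '6ld' (captured as 'head').
2 groups means the one result is a tuple of 2 captured strings — 1 here.

[('EnJqkn66lddpo3y3ykk1X2g6ld', '-x.-3y3y8ttk8Qpalh9j6ld')]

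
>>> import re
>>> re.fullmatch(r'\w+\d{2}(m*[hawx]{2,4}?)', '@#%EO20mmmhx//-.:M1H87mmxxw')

This matches one or more of a word character, then exactly 2 of a digit; then zero or more of a literal 'm', then 2 to 4 of one of [hawx] (lazy) (captured).
`fullmatch` succeeds only if the pattern covers the string from start to end.
Here the pattern can't cover the whole string, so the call returns None.

None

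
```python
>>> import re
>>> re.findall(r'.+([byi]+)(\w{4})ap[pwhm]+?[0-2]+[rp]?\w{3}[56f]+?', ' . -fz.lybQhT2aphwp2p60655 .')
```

This matches one or more of any character; then one or more of one of [byi] (captured); then exactly 4 of a word character (captured); then the literal 'ap', then one or more of one of [pwhm] (lazy), then one or more of a character in [0-2]; then optionally one of [rp], then exactly 3 of a word character, then one or more of one of [56f] (lazy).
`findall` packs the 2 group values into a tuple for every match.

[('b', 'QhT2')]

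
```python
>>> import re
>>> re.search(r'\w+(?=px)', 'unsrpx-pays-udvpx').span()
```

Because the assertion is zero-width, the text it checks is not consumed and won't appear in the result.
The match spans [0:4] → 'unsr'.

(0, 4)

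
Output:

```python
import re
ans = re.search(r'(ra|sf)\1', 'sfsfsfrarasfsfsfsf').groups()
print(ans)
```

('sf',)

A backreference is literal: `\1` must see the identical characters the first group matched.
`search` walks the string left to right and returns the first match it finds.
The match spans [0:4] → 'sfsf'.
Captured: group 1 = 'sf'.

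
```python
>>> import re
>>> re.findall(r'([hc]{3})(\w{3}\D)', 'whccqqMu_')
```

[('hcc', 'qqMu')]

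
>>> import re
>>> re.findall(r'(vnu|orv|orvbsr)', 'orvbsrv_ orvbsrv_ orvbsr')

['orv', 'orv', 'orv']

Alternation isn't longest-match — the leftmost alternative that fits at this position is chosen.
One capturing group, so `findall` returns just the captured substring from each match — 3 in all.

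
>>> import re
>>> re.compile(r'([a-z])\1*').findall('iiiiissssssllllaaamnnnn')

['i', 's', 'l', 'a', 'm', 'n']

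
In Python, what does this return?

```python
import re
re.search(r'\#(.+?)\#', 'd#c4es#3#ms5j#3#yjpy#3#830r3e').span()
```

(1, 7)

With the lazy modifier that quantifier settles for the fewest repetitions that let the rest of the pattern succeed (the atoms after it are unaffected and can still be greedy).
`re.search` scans for the first position where the pattern succeeds.
The match spans [1:7] → '#c4es#'.
Captured: group 1 = 'c4es'.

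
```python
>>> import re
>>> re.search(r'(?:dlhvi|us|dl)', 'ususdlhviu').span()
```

(0, 2)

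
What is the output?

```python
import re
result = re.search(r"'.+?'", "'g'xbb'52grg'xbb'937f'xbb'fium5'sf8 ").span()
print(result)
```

Because the quantifier is non-greedy, it stops expanding at the earliest point where the rest of the pattern can succeed.
`re.search` scans for the first position where the pattern succeeds.
The match spans [0:3] → "'g'".

(0, 3)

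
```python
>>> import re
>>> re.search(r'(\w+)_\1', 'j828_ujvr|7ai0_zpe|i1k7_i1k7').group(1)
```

'i1k7'

The backreference `\1` re-matches whatever the first group consumed, character for character.
`re.search` scans for the first position where the pattern succeeds.
The match spans [19:28] → 'i1k7_i1k7'.
Captured: group 1 = 'i1k7'.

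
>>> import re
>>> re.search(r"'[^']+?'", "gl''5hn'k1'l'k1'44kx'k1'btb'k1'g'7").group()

"'5hn'"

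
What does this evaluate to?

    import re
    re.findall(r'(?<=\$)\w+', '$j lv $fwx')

Lookahead/lookbehind check context without consuming it, so the matched span excludes the asserted characters.
`findall` yields the raw match text (2 of them) because the pattern has no groups.

['j', 'fwx']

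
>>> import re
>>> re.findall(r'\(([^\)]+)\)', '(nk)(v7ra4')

['nk']

Scanning left to right: at [0:4] match '(nk)', group 1 = 'nk'.
With a single group, `findall` returns only what that group captured — 1 item.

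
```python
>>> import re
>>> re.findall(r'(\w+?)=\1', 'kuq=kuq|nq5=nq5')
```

['kuq', 'nq5']

`\1` is not a pattern — it's the concrete string captured by group 1, re-applied verbatim.
Walking the string: at [0:7] match 'kuq=kuq', group 1 = 'kuq'; at [8:15] match 'nq5=nq5', group 1 = 'nq5'.
Because there's exactly one group, `findall` drops the full match and keeps group 1 from each hit.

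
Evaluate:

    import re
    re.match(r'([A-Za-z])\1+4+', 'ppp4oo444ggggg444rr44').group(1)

'p'

A backreference is literal: `\1` must see the identical characters the first group matched.
`re.match` won't scan ahead — the pattern has to work from the very first character.
The match spans [0:4] → 'ppp4'.
Captured: group 1 = 'p'.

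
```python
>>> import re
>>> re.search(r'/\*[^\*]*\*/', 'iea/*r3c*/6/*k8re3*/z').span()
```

(3, 10)

`re.search` scans for the first position where the pattern succeeds.
The match spans [3:10] → '/*r3c*/'.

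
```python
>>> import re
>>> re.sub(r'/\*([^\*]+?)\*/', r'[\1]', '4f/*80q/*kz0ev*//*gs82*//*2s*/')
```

'4f/*80q[kz0ev][gs82][2s]'

Each match is replaced using the text its own group 1 captured.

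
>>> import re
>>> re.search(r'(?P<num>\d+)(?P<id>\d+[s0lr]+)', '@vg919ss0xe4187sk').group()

This matches one or more of a digit (captured as 'num'); then one or more of a digit, then one or more of one of [s0lr] (captured as 'id').
`re.search` tries every starting position until one works.
The match spans [3:9] → '919ss0'.
Captured: group 1 = '91', group 2 = '9ss0'.

'919ss0'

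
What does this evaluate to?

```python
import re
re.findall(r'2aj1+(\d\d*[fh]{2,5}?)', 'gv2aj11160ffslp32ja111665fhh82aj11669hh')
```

This matches the literal '2aj', then one or more of the literal '1'; then a digit, then zero or more of a digit, then 2 to 5 of one of [fh] (lazy) (captured).
Walking the string: at [2:12] match '2aj11160ff', group 1 = '60ff'; at [29:39] match '2aj11669hh', group 1 = '669hh'.
One capturing group, so `findall` returns just the captured substring from each match — 2 in all.

['60ff', '669hh']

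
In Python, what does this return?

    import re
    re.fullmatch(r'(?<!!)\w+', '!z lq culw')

None

The negative lookaround is zero-width — it rules out positions where the adjacent text would match, without consuming anything.
`re.fullmatch` requires the pattern to consume the entire string.
Here the string isn't matched end-to-end, so the call returns None.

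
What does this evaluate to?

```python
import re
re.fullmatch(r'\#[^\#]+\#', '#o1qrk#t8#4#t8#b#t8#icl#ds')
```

`fullmatch` succeeds only if the pattern covers the string from start to end.
Here the string isn't matched end-to-end, so the call returns None.

None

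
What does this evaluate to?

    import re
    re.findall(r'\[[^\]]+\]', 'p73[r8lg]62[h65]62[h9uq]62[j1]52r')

['[r8lg]', '[h65]', '[h9uq]', '[j1]']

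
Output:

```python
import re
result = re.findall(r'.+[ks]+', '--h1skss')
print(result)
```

['--h1skss']

The pattern matches one or more of any character; then one or more of one of [ks].
Scanning left to right: at [0:8] → '--h1skss'.
With no groups in the pattern, `findall` gives back each whole match — 1 here.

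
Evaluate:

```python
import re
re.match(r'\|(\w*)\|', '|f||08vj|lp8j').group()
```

`re.match` only tries the pattern at the start of the string.
The match spans [0:3] → '|f|'.
Captured: group 1 = 'f'.

'|f|'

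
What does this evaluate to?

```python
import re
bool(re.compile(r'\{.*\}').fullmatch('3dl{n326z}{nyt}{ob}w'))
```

`re.fullmatch` requires the pattern to consume the entire string.
Here the string isn't matched end-to-end, so the call returns None, and `bool(None)` is False.

False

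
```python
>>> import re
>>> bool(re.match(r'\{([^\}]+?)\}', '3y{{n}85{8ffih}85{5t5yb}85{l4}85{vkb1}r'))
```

False

`re.match` only tries the pattern at the start of the string.
Here position 0 doesn't satisfy it, so the call returns None, and `bool(None)` is False.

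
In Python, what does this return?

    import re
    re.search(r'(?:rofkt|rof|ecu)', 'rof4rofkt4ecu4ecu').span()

(0, 3)

The match spans [0:3] → 'rof'.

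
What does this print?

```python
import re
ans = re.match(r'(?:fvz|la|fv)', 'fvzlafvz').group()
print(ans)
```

fvz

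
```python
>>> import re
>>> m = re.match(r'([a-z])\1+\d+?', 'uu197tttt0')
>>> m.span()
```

(0, 3)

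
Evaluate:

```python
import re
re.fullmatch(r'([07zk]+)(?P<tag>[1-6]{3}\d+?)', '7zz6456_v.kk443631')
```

None

For `fullmatch`, every character of the input must be accounted for by the pattern.
Here the pattern can't cover the whole string, so the call returns None.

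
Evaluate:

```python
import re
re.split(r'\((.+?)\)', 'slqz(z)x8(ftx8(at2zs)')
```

['slqz', 'z', 'x8', 'ftx8(at2zs', '']

Matches to split on: at [4:7] → '(z)'; at [9:21] → '(ftx8(at2zs)'.
The group in the pattern means `split` returns the separators' captures alongside the pieces.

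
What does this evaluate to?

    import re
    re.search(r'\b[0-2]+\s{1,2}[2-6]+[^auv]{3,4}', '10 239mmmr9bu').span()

The pattern matches a word boundary (`\b`, zero-width); then one or more of a character in [0-2], then 1 to 2 of whitespace; then one or more of a character in [2-6], then 3 to 4 of any character except [auv].
`re.search` scans for the first position where the pattern succeeds.
The match spans [0:9] → '10 239mmm'.

(0, 9)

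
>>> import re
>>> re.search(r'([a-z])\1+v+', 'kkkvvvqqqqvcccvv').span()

A backreference is literal: `\1` must see the identical characters the first group matched.
The match spans [0:6] → 'kkkvvv'.

(0, 6)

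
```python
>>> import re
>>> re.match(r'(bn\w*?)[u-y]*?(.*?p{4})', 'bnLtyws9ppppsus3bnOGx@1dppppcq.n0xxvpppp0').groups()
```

The match spans [0:12] → 'bnLtyws9pppp'.
Captured: group 1 = 'bn', group 2 = 'Ltyws9pppp'.

('bn', 'Ltyws9pppp')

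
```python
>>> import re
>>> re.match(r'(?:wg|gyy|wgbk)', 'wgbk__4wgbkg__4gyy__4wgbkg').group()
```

`match` is anchored at position 0; if the pattern doesn't fit there, it returns None.
The match spans [0:2] → 'wg'.

'wg'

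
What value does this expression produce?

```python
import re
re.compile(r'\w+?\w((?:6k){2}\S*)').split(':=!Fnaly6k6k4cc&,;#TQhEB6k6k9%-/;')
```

[':=!', '6k6k4cc&,;#TQhEB6k6k9%-/;', '']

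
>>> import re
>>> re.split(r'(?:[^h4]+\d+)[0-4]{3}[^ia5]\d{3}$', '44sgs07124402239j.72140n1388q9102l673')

The pattern matches one or more of any character except [h4], then one or more of a digit (non-capturing group); then exactly 3 of a character in [0-4]; then any character except [ia5], then exactly 3 of a digit; then anchored at the end.
Matches to split on: at [22:37] → '0n1388q9102l673'.
The string is cut at each match, leaving 2 pieces.

['44sgs07124402239j.7214', '']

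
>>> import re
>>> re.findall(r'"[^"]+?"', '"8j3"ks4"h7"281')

`findall` yields the raw match text (2 of them) because the pattern has no groups.

['"8j3"', '"h7"']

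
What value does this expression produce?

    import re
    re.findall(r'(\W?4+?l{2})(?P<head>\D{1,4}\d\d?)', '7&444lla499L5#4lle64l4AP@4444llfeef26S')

[('&444ll', 'a49'), ('#4ll', 'e64'), ('@4444ll', 'feef26')]

2 groups means each result is a tuple of 2 captured strings — 3 here.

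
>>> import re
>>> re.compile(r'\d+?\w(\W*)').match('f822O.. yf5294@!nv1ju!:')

None

`re.match` won't scan ahead — the pattern has to work from the very first character.
Here position 0 doesn't satisfy it, so the call returns None.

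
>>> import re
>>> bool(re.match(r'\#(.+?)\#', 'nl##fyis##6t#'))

With `match`, the pattern is implicitly anchored at the beginning.
Here the string doesn't start with a match, so the call returns None, and `bool(None)` is False.

False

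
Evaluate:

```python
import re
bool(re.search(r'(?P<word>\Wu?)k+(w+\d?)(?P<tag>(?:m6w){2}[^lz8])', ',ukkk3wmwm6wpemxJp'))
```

False

The pattern matches a non-word character, then optionally the literal 'u' (captured as 'word'); then one or more of a literal 'k'; then one or more of a literal 'w', then optionally a digit (captured); then the literal 'm6w' repeated 2 times, then any character except [lz8] (captured as 'tag').
Here nothing in the string fits, so the call returns None, and `bool(None)` is False.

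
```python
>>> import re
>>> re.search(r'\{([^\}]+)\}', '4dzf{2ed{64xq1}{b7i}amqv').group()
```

`re.search` tries every starting position until one works.
The match spans [4:15] → '{2ed{64xq1}'.
Captured: group 1 = '2ed{64xq1'.

'{2ed{64xq1}'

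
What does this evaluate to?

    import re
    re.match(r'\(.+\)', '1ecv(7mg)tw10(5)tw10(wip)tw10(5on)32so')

`match` is anchored at position 0; if the pattern doesn't fit there, it returns None.
Here position 0 doesn't satisfy it, so the call returns None.

None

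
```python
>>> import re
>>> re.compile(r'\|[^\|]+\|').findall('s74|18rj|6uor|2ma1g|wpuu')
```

Scanning left to right: at [3:9] → '|18rj|'; at [13:20] → '|2ma1g|'.
`findall` yields the raw match text (2 of them) because the pattern has no groups.

['|18rj|', '|2ma1g|']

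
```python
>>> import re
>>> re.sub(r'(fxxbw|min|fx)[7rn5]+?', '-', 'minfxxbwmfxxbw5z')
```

'minfxxbwm-z'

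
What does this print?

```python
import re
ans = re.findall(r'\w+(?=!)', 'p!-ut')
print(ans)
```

Because the assertion is zero-width, the text it checks is not consumed and won't appear in the result.
Scanning left to right: at [0:1] → 'p'.
`findall` yields the raw match text (1 of them) because the pattern has no groups.

['p']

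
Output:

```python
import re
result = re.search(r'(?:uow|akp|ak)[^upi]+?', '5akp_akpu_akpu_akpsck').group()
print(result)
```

akp_

The match spans [1:5] → 'akp_'.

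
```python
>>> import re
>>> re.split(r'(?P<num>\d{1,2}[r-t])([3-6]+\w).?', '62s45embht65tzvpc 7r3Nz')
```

The pattern matches 1 to 2 of a digit, then a character in [r-t] (captured as 'num'); then one or more of a character in [3-6], then a word character (captured); then optionally any character.
Matches to split on: at [0:7] → '62s45em'; at [18:23] → '7r3Nz'.
With a capturing group present, the delimiter's captured portion is kept in the result list.

['', '62s', '45e', 'bht65tzvpc ', '7r', '3N', '']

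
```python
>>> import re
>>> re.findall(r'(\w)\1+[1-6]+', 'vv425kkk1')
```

After group 1 captures some text, `\1` only succeeds where that same text appears again.
One capturing group, so `findall` returns just the captured substring from each match — 2 in all.

['v', 'k']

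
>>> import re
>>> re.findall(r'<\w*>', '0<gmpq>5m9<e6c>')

['<gmpq>', '<e6c>']

Scanning left to right: at [1:7] → '<gmpq>'; at [10:15] → '<e6c>'.
Since nothing is captured, `findall` lists the 2 matched substrings directly.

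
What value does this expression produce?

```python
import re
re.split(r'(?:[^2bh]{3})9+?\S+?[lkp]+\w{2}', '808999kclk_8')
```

The pattern matches exactly 3 of any character except [2bh] (non-capturing group); then one or more of a literal '9' (lazy), then one or more of a non-whitespace character (lazy); then one or more of one of [lkp], then exactly 2 of a word character.
Splitting on the pattern gives 2 pieces.

['', 'k_8']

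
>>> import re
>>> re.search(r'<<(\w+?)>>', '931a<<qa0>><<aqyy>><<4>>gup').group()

'<<qa0>>'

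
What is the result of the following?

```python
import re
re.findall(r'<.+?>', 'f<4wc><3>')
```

['<4wc>', '<3>']

Matches: at [1:6] → '<4wc>'; at [6:9] → '<3>'.
Since nothing is captured, `findall` lists the 2 matched substrings directly.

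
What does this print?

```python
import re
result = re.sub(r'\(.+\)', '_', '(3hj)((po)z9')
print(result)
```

_z9

`sub` substitutes '_' at each match site.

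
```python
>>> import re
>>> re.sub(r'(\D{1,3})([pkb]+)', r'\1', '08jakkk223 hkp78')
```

'08jak223 hk78'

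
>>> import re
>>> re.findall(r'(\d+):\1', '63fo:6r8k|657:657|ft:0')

['657']

After group 1 captures some text, `\1` only succeeds where that same text appears again.
Because there's exactly one group, `findall` drops the full match and keeps group 1 from the one hit.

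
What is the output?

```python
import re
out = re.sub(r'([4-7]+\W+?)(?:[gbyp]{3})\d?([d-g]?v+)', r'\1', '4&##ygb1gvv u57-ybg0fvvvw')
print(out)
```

This matches one or more of a character in [4-7], then one or more of a non-word character (lazy) (captured); then exactly 3 of one of [gbyp] (non-capturing group); then optionally a digit; then optionally a character in [d-g], then one or more of a literal 'v' (captured).
Matches: at [0:11] → '4&##ygb1gvv'; at [13:24] → '57-ybg0fvvv'.
Each match is replaced using the text its own group 1 captured.

4&## u57-w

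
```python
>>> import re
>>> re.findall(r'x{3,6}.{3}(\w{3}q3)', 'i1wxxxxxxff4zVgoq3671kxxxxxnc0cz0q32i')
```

The pattern matches 3 to 6 of the literal 'x', then exactly 3 of any character; then exactly 3 of a word character, then the literal 'q3' (captured).
Walking the string: at [22:35] match 'xxxxxnc0cz0q3', group 1 = 'cz0q3'.
Because there's exactly one group, `findall` drops the full match and keeps group 1 from the one hit.

['cz0q3']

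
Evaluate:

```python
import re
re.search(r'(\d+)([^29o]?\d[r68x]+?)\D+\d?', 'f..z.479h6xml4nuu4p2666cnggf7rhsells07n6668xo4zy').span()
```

(5, 14)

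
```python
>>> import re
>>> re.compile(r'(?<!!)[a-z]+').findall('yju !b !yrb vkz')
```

['yju', 'rb', 'vkz']

`(?!…)`/`(?<!…)` only lets a position through if the neighbouring text does NOT match; no characters are consumed.
No capturing groups, so `findall` returns the 3 full match strings.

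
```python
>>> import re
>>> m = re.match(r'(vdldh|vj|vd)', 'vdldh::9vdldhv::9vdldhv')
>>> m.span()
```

(0, 5)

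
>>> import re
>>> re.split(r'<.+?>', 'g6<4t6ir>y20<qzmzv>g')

Matches to split on: at [2:9] → '<4t6ir>'; at [12:19] → '<qzmzv>'.
The string is cut at each match, leaving 3 pieces.

['g6', 'y20', 'g']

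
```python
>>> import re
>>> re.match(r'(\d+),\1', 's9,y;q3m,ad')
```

`\1` is not a pattern — it's the concrete string captured by group 1, re-applied verbatim.
With `match`, the pattern is implicitly anchored at the beginning.
Here the pattern fails at index 0, so the call returns None.

None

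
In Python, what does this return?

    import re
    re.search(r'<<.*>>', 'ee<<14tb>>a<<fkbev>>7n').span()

The match spans [2:20] → '<<14tb>>a<<fkbev>>'.

(2, 20)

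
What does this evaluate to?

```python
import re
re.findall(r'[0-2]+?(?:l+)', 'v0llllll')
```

This matches one or more of a character in [0-2] (lazy); then one or more of a literal 'l' (non-capturing group).
Matches: at [1:8] → '0llllll'.
Since nothing is captured, `findall` lists the 1 matched substring directly.

['0llllll']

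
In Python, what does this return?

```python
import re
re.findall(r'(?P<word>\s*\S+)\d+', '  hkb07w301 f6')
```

['  hkb07w30', ' f']

The pattern matches zero or more of whitespace, then one or more of a non-whitespace character (captured as 'word'); then one or more of a digit.
Scanning left to right: at [0:11] match '  hkb07w301', group 1 = '  hkb07w30'; at [11:14] match ' f6', group 1 = ' f'.
With a single group, `findall` returns only what that group captured — 2 items.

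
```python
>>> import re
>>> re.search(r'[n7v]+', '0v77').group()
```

'v77'

The match spans [1:4] → 'v77'.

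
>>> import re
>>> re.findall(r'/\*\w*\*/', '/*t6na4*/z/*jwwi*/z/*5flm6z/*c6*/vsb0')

['/*t6na4*/', '/*jwwi*/', '/*c6*/']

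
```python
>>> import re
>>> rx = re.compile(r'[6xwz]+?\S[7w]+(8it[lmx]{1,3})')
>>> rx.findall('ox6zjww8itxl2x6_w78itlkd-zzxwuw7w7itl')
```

The pattern matches one or more of one of [6xwz] (lazy), then a non-whitespace character; then one or more of one of [7w]; then the literal '8it', then 1 to 3 of one of [lmx] (captured).
Walking the string: at [1:12] match 'x6zjww8itxl', group 1 = '8itxl'; at [13:22] match 'x6_w78itl', group 1 = '8itl'.
Because there's exactly one group, `findall` drops the full match and keeps group 1 from each hit.

['8itxl', '8itl']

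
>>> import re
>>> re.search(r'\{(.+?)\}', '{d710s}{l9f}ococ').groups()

('d710s',)

The match spans [0:7] → '{d710s}'.
Captured: group 1 = 'd710s'.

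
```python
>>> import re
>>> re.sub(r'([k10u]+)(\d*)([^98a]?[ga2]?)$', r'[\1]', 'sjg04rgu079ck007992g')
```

'sjg04rgu079c[k00]'

This matches one or more of one of [k10u] (captured); then zero or more of a digit (captured); then optionally any character except [98a], then optionally one of [ga2] (captured); then anchored at the end.
The replacement refers to a captured group, so each match is rewritten using its own captured text.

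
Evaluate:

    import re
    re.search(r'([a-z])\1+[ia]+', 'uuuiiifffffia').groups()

The match spans [0:6] → 'uuuiii'.
Captured: group 1 = 'u'.

('u',)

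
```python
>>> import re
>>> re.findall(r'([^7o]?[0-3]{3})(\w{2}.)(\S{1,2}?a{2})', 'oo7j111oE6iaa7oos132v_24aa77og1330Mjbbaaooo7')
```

[('j111', 'oE6', 'iaa'), ('s132', 'v_2', '4aa'), ('g133', '0Mj', 'bbaa')]

The pattern matches optionally any character except [7o], then exactly 3 of a character in [0-3] (captured); then exactly 2 of a word character, then any character (captured); then 1 to 2 of a non-whitespace character (lazy), then exactly 2 of the literal 'a' (captured).
Matches: at [3:13] match 'j111oE6iaa', groups = ('j111', 'oE6', 'iaa'); at [16:26] match 's132v_24aa', groups = ('s132', 'v_2', '4aa'); at [29:40] match 'g1330Mjbbaa', groups = ('g133', '0Mj', 'bbaa').
`findall` packs the 3 group values into a tuple for every match.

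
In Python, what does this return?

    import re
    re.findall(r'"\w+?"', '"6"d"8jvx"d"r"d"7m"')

['"6"', '"8jvx"', '"r"', '"7m"']

Scanning left to right: at [0:3] → '"6"'; at [4:10] → '"8jvx"'; at [11:14] → '"r"'; at [15:19] → '"7m"'.
`findall` yields the raw match text (4 of them) because the pattern has no groups.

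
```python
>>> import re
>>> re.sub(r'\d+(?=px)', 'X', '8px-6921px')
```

The positive lookaround only admits positions where the adjacent text matches; those characters stay outside the span.
Matches: at [0:1] → '8'; at [4:8] → '6921'.
Every occurrence is swapped for 'X'.

'Xpx-Xpx'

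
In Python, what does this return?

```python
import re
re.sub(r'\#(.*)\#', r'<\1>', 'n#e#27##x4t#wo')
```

Matches: at [1:12] → '#e#27##x4t#'.
Each match is replaced using the text its own group 1 captured.

'n<e#27##x4t>wo'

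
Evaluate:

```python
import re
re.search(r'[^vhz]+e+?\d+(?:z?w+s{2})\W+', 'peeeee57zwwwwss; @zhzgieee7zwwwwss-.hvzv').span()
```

(0, 18)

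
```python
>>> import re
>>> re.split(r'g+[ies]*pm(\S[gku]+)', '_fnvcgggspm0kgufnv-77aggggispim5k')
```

['_fnvc', '0kgu', 'fnv-77aggggispim5k']

Pattern: one or more of a literal 'g', then zero or more of one of [ies], then the literal 'pm'; then a non-whitespace character, then one or more of one of [gku] (captured).
Matches to split on: at [5:15] → 'gggspm0kgu'.
With a capturing group present, the delimiter's captured portion is kept in the result list.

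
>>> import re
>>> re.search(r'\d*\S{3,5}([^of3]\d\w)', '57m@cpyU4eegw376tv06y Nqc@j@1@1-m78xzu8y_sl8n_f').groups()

The pattern matches zero or more of a digit, then 3 to 5 of a non-whitespace character; then any character except [of3], then a digit, then a word character (captured).
`search` walks the string left to right and returns the first match it finds.
The match spans [0:10] → '57m@cpyU4e'.
Captured: group 1 = 'U4e'.

('U4e',)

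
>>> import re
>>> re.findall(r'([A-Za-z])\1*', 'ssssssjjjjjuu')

['s', 'j', 'u']

`\1` is not a pattern — it's the concrete string captured by group 1, re-applied verbatim.
Because there's exactly one group, `findall` drops the full match and keeps group 1 from each hit.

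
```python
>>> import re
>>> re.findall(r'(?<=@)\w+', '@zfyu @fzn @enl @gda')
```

['zfyu', 'fzn', 'enl', 'gda']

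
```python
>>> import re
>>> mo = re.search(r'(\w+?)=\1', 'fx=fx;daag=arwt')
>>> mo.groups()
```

`\1` has to match the exact text group 1 already captured.
`re.search` tries every starting position until one works.
The match spans [0:5] → 'fx=fx'.
Captured: group 1 = 'fx'.

('fx',)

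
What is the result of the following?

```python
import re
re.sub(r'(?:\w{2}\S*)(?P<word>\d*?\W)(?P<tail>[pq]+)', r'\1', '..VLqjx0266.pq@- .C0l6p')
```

The pattern matches exactly 2 of a word character, then zero or more of a non-whitespace character (non-capturing group); then zero or more of a digit (lazy), then a non-word character (captured as 'word'); then one or more of one of [pq] (captured as 'tail').
Matches: at [2:14] → 'VLqjx0266.pq'.
`\1` in the replacement pulls in group 1's text for each match.

'...@- .C0l6p'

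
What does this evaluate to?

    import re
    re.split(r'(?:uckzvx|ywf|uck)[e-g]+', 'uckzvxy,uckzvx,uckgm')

['uckzvxy,uckzvx,', 'm']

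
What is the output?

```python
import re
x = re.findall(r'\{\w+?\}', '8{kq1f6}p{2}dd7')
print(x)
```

['{kq1f6}', '{2}']

Since nothing is captured, `findall` lists the 2 matched substrings directly.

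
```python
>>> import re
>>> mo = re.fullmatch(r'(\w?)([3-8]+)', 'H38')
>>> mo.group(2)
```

'38'

The match spans [0:3] → 'H38'.
Captured: group 1 = 'H', group 2 = '38'.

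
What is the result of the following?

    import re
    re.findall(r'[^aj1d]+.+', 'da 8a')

[' 8a']

This matches one or more of any character except [aj1d]; then one or more of any character.
Since nothing is captured, `findall` lists the 1 matched substring directly.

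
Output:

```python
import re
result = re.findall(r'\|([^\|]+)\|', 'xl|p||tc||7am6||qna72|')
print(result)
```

['p', 'tc', '7am6', 'qna72']

Scanning left to right: at [2:5] match '|p|', group 1 = 'p'; at [5:9] match '|tc|', group 1 = 'tc'; at [9:15] match '|7am6|', group 1 = '7am6'; at [15:22] match '|qna72|', group 1 = 'qna72'.
One capturing group, so `findall` returns just the captured substring from each match — 4 in all.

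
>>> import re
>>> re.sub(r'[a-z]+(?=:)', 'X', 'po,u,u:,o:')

The lookaround is zero-width — it requires the adjacent text to match without consuming it, so the asserted text isn't part of the match.
Matches: at [5:6] → 'u'; at [8:9] → 'o'.
Every occurrence is swapped for 'X'.

'po,u,X:,X:'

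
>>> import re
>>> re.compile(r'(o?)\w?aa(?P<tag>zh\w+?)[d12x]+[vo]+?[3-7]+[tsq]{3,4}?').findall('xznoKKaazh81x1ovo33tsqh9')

[('', 'zh8')]

The pattern matches optionally a literal 'o' (captured); then optionally a word character, then the literal 'aa'; then the literal 'zh', then one or more of a word character (lazy) (captured as 'tag'); then one or more of one of [d12x]; then one or more of one of [vo] (lazy), then one or more of a character in [3-7], then 3 to 4 of one of [tsq] (lazy).
With the lazy modifier that quantifier settles for the fewest repetitions that let the rest of the pattern succeed (the atoms after it are unaffected and can still be greedy).
Matches: at [5:22] match 'Kaazh81x1ovo33tsq', groups = ('', 'zh8').
Multiple groups make `findall` return tuples — one 2-tuple for the one match.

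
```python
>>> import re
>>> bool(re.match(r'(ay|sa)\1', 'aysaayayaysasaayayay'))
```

False

The backreference `\1` re-matches whatever the first group consumed, character for character.
`re.match` only tries the pattern at the start of the string.
Here position 0 doesn't satisfy it, so the call returns None, and `bool(None)` is False.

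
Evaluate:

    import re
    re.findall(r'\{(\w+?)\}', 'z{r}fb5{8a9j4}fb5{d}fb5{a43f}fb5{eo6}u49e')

Scanning left to right: at [1:4] match '{r}', group 1 = 'r'; at [7:14] match '{8a9j4}', group 1 = '8a9j4'; at [17:20] match '{d}', group 1 = 'd'; at [23:29] match '{a43f}', group 1 = 'a43f'; at [32:37] match '{eo6}', group 1 = 'eo6'.
Because there's exactly one group, `findall` drops the full match and keeps group 1 from each hit.

['r', '8a9j4', 'd', 'a43f', 'eo6']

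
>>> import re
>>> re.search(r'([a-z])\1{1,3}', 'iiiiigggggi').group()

'iiii'

`\1` has to match the exact text group 1 already captured.
`search` walks the string left to right and returns the first match it finds.
The match spans [0:4] → 'iiii'.
Captured: group 1 = 'i'.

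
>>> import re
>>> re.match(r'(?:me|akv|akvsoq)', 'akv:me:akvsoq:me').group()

'akv'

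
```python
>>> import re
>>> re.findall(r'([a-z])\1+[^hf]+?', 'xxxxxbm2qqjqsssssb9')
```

['x', 'q', 's']

`\1` has to match the exact text group 1 already captured.
Scanning left to right: at [0:6] match 'xxxxxb', group 1 = 'x'; at [8:11] match 'qqj', group 1 = 'q'; at [12:18] match 'sssssb', group 1 = 's'.
`findall` collects group 1 from each match (3 total).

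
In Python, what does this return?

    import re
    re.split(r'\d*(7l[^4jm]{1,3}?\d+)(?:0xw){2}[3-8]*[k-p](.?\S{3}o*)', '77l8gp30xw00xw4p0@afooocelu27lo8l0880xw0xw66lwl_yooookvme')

Pattern: zero or more of a digit; then the literal '7l', then 1 to 3 of any character except [4jm] (lazy), then one or more of a digit (captured); then the literal '0xw' repeated 2 times, then zero or more of a character in [3-8], then a character in [k-p]; then optionally any character, then exactly 3 of a non-whitespace character, then zero or more of the literal 'o' (captured).
Matches to split on: at [27:53] → '27lo8l0880xw0xw66lwl_yoooo'.
`re.split` interleaves the captured-group text with the surrounding fragments.

['77l8gp30xw00xw4p0@afooocelu', '7lo8l088', 'wl_yoooo', 'kvme']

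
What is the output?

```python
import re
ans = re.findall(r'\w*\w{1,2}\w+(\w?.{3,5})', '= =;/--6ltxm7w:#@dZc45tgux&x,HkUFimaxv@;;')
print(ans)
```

[':#@dZ', '&x,Hk', '@;;']

The pattern matches zero or more of a word character, then 1 to 2 of a word character, then one or more of a word character; then optionally a word character, then 3 to 5 of any character (captured).
One capturing group, so `findall` returns just the captured substring from each match — 3 in all.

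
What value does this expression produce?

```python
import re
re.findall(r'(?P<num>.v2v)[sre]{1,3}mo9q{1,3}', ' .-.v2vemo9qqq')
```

Because there's exactly one group, `findall` drops the full match and keeps group 1 from the one hit.

['.v2v']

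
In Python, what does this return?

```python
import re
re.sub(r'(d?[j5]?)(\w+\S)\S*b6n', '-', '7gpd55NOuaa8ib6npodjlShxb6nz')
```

'-z'

Pattern: optionally the literal 'd', then optionally one of [j5] (captured); then one or more of a word character, then a non-whitespace character (captured); then zero or more of a non-whitespace character, then the literal 'b6n'.
Matches: at [0:27] → '7gpd55NOuaa8ib6npodjlShxb6n'.
`sub` substitutes '-' at each match site.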